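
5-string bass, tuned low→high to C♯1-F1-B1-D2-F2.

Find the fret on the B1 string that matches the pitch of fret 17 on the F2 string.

23

F2 at fret 17 is F2 + 17 semitones = A♯3.
The open B1 string is 6 semitones below the open F2, so the same pitch on the B1 string lies at fret 17 + 6 = 23.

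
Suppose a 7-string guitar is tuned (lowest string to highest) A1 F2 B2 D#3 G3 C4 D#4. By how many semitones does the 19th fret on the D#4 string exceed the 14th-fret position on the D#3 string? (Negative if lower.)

D#4 at fret 19 → A#5 (MIDI 82); D#3 at fret 14 → F4 (MIDI 65).
82 − 65 = 17, so the two pitches are 17 semitones apart.

17 semitones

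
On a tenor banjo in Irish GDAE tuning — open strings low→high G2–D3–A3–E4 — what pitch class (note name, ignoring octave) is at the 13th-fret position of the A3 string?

A♯

A3 is MIDI 57. Adding 13 gives 70; 70 mod 12 = 10, i.e. A♯.
(Equivalently spelled B♭.)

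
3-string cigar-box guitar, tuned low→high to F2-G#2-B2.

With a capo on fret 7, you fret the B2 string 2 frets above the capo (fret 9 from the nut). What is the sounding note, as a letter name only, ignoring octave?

The capo raises the open B2 by 7 semitones to F#3; fretting 2 more gives B2 + 7 + 2 = B2 + 9 semitones, landing on G#.

G#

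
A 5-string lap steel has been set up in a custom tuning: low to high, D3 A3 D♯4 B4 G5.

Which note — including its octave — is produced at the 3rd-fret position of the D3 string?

The open D3 string plus 3 semitones: D–D#–E–F.
No B→C boundary is crossed, so the octave stays at 3.

F3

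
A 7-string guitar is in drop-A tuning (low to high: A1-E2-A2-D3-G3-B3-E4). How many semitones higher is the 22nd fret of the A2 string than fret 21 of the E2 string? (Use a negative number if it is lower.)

6 semitones

A2 at fret 22 → G4 (MIDI 67); E2 at fret 21 → C♯4 (MIDI 61).
67 − 61 = 6, so the two pitches are 6 semitones apart.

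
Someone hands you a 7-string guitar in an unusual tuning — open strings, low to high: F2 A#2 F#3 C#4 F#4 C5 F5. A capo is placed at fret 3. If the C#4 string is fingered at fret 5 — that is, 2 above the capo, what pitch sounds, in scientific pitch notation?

F#4

The capo raises the open C#4 by 3 semitones to E4; fretting 2 more gives C#4 + 3 + 2 = C#4 + 5 semitones = F#4.
(Also written Gb.)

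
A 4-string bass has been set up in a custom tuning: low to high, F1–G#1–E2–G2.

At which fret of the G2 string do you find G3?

12

G3 is 12 semitones above the open G2 (G–G#–A–A#–…–F–F#–G), so it sits at fret 12.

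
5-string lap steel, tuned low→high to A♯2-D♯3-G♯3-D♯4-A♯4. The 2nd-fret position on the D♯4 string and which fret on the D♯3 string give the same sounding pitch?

Fret 2 on D♯4 is MIDI 63 + 2 = 65 (F4). On the D♯3 string (open MIDI 51), that pitch is 65 − 51 = fret 14.

14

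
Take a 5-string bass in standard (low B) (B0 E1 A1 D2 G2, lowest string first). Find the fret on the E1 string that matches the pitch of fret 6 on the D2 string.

Fret 6 on D2 is MIDI 38 + 6 = 44 (G♯2). On the E1 string (open MIDI 28), that pitch is 44 − 28 = fret 16.

16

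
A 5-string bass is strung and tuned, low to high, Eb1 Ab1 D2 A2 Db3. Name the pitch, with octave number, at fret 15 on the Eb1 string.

Gb2

The open Eb1 string plus 15 semitones: Eb–E–F–Gb–…–E–F–Gb.
The walk passes from B into C once, so the octave number goes from 1 to 2.
(Equivalently spelled F#2.)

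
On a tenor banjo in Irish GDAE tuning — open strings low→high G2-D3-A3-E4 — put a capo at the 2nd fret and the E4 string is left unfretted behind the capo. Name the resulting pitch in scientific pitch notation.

The capo raises the open E4 by 2 semitones to F#4; fretting 0 more gives E4 + 2 + 0 = E4 + 2 semitones = F#4.
(Also written Gb.)

F#4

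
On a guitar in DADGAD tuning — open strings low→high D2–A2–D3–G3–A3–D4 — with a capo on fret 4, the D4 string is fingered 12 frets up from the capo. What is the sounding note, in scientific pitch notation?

F#5

The capo raises the open D4 by 4 semitones to F#4; fretting 12 more gives D4 + 4 + 12 = D4 + 16 semitones = F#5.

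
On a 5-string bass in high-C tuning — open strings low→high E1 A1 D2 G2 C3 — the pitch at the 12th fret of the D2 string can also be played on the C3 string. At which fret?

2

Fret 12 on D2 is MIDI 38 + 12 = 50 (D3). On the C3 string (open MIDI 48), that pitch is 50 − 48 = fret 2.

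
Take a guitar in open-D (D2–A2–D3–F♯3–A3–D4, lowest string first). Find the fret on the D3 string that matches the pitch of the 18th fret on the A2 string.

Fret 18 on A2 is MIDI 45 + 18 = 63 (D♯4). On the D3 string (open MIDI 50), that pitch is 63 − 50 = fret 13.

13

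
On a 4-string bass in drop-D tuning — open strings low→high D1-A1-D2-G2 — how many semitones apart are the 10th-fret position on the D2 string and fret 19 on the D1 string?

3 semitones

D2 at fret 10 → C3 (MIDI 48); D1 at fret 19 → A2 (MIDI 45).
48 − 45 = 3, so the two pitches are 3 semitones apart, with C3 the higher.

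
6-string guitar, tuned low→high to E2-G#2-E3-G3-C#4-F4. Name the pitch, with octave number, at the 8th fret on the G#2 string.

The open G#2 string plus 8 semitones: G#–A–A#–B–C–C#–D–D#–E.
The walk passes from B into C once, so the octave number goes from 2 to 3.

E3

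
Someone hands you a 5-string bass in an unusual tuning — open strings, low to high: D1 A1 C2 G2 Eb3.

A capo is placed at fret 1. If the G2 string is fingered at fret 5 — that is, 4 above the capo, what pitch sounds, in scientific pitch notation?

C3

The capo raises the open G2 by 1 semitone to Ab2; fretting 4 more gives G2 + 1 + 4 = G2 + 5 semitones = C3.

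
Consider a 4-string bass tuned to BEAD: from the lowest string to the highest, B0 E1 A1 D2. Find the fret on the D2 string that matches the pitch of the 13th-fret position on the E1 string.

Fret 13 on E1 is MIDI 28 + 13 = 41 (F2). On the D2 string (open MIDI 38), that pitch is 41 − 38 = fret 3.

3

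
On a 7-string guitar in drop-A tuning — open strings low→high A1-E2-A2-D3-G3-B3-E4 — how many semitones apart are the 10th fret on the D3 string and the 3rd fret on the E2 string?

17 semitones

D3 at fret 10 → C4 (MIDI 60); E2 at fret 3 → G2 (MIDI 43).
60 − 43 = 17, so the two pitches are 17 semitones apart, with C4 the higher.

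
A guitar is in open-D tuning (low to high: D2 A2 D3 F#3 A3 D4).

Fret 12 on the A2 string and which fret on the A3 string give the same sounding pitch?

Fret 12 on A2 is MIDI 45 + 12 = 57 (A3). On the A3 string (open MIDI 57), that pitch is 57 − 57 = fret 0.

0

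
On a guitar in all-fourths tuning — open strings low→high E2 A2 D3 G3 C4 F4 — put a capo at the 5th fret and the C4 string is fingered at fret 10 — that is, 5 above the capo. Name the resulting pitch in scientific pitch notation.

A#4

The capo raises the open C4 by 5 semitones to F4; fretting 5 more gives C4 + 5 + 5 = C4 + 10 semitones = A#4.
(Also written Bb.)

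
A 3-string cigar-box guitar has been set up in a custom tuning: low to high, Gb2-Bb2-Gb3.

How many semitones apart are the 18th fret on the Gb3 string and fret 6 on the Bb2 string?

Gb3 at fret 18 → C5 (MIDI 72); Bb2 at fret 6 → E3 (MIDI 52).
72 − 52 = 20, so the two pitches are 20 semitones apart, with C5 the higher.

20 semitones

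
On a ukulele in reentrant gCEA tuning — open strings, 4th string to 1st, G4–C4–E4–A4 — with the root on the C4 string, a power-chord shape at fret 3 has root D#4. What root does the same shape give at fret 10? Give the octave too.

A#4

Moving from fret 3 to fret 10 shifts the root by 7 semitones.
D#4 up 7 semitones is A#4.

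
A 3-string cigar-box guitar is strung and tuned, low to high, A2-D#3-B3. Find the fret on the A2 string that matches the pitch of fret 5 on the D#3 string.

D#3 at fret 5 is D#3 + 5 semitones = G#3.
The open A2 string is 6 semitones below the open D#3, so the same pitch on the A2 string lies at fret 5 + 6 = 11.

11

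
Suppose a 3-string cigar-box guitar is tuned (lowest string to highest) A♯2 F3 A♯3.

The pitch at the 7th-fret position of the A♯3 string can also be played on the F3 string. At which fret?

12

A♯3 at fret 7 is A♯3 + 7 semitones = F4.
The open F3 string is 5 semitones below the open A♯3, so the same pitch on the F3 string lies at fret 7 + 5 = 12.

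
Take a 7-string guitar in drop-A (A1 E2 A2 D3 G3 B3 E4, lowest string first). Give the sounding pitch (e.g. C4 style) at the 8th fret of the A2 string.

F3

The open A2 string plus 8 semitones: A–A#–B–C–C#–D–D#–E–F.
The walk passes from B into C once, so the octave number goes from 2 to 3.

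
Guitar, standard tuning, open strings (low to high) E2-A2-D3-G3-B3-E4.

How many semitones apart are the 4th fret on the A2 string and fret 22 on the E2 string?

13 semitones

A2 at fret 4 → C#3 (MIDI 49); E2 at fret 22 → D4 (MIDI 62).
49 − 62 = -13, so the two pitches are 13 semitones apart, with D4 the higher.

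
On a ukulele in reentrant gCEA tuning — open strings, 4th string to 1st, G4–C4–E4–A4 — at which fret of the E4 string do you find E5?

E5 is 12 semitones above the open E4 (E–F–F#–G–…–D–D#–E), so it sits at fret 12.

12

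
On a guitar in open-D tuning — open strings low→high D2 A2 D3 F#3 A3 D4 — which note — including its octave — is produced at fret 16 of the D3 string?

F#4

D3 is MIDI 50. Adding 16 gives 66, which is F#4.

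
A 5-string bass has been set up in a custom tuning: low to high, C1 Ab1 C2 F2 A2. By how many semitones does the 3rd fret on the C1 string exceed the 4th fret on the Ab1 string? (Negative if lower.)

-9 semitones

C1 at fret 3 → Eb1 (MIDI 27); Ab1 at fret 4 → C2 (MIDI 36).
27 − 36 = -9, so the two pitches are 9 semitones apart.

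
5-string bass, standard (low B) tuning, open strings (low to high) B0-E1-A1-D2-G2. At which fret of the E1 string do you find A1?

5

A1 is 5 semitones above the open E1 (E–F–F#–G–G#–A), so it sits at fret 5.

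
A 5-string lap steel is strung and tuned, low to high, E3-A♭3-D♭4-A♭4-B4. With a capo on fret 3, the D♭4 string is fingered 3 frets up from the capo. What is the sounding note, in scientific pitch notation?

The capo raises the open D♭4 by 3 semitones to E4; fretting 3 more gives D♭4 + 3 + 3 = D♭4 + 6 semitones = G4.

G4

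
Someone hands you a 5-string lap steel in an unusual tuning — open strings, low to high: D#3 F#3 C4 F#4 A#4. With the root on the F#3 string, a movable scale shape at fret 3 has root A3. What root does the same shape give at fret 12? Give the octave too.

F#4

Moving from fret 3 to fret 12 shifts the root by 9 semitones.
A3 up 9 semitones is F#4.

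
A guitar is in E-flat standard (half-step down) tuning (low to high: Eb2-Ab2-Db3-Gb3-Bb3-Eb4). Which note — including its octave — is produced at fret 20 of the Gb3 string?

D5

The open Gb3 string plus 20 semitones: Gb–G–Ab–A–…–C–Db–D.
The walk passes from B into C 2 times, so the octave number goes from 3 to 5.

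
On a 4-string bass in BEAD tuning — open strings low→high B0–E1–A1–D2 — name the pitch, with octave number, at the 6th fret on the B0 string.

B0 is MIDI 23. Adding 6 gives 29, which is F1.

F1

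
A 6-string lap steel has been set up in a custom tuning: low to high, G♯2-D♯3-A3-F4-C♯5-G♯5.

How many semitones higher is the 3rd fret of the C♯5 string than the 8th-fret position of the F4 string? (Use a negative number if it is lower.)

3 semitones

C♯5 at fret 3 → E5 (MIDI 76); F4 at fret 8 → C♯5 (MIDI 73).
76 − 73 = 3, so the two pitches are 3 semitones apart.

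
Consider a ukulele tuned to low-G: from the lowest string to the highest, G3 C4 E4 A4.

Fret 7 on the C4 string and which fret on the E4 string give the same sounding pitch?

Fret 7 on C4 is MIDI 60 + 7 = 67 (G4). On the E4 string (open MIDI 64), that pitch is 67 − 64 = fret 3.

3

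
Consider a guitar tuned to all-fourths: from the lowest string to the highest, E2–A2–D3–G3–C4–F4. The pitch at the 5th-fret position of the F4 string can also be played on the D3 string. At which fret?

F4 at fret 5 is F4 + 5 semitones = A#4.
The open D3 string is 15 semitones below the open F4, so the same pitch on the D3 string lies at fret 5 + 15 = 20.

20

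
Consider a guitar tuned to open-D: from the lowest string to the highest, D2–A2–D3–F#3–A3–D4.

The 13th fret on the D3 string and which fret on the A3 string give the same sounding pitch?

6

D3 at fret 13 is D3 + 13 semitones = D#4.
The open A3 string is 7 semitones above the open D3, so the same pitch on the A3 string lies at fret 13 − 7 = 6.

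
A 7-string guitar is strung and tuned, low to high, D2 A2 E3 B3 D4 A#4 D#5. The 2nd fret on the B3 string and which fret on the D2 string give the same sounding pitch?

23

B3 at fret 2 is B3 + 2 semitones = C#4.
The open D2 string is 21 semitones below the open B3, so the same pitch on the D2 string lies at fret 2 + 21 = 23.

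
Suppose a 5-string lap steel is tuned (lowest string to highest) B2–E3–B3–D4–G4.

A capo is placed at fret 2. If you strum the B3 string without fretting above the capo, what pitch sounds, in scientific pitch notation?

The capo raises the open B3 by 2 semitones to C#4; fretting 0 more gives B3 + 2 + 0 = B3 + 2 semitones = C#4.
(Also written Db.)

C#4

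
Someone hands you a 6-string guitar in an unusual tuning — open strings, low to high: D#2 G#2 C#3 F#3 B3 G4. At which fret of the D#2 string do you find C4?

C4 is 21 semitones above the open D#2 (D#–E–F–F#–…–A#–B–C), so it sits at fret 21.

21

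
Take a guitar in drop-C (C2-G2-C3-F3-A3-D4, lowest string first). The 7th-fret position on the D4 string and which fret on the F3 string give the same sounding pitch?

16

D4 at fret 7 is D4 + 7 semitones = A4.
The open F3 string is 9 semitones below the open D4, so the same pitch on the F3 string lies at fret 7 + 9 = 16.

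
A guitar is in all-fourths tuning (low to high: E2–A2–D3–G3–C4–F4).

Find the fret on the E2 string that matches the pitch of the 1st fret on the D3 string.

11

Fret 1 on D3 is MIDI 50 + 1 = 51 (D♯3). On the E2 string (open MIDI 40), that pitch is 51 − 40 = fret 11.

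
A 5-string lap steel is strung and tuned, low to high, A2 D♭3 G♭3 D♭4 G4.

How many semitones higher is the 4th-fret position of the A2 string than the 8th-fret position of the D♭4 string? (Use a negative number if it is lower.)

A2 at fret 4 → D♭3 (MIDI 49); D♭4 at fret 8 → A4 (MIDI 69).
49 − 69 = -20, so the two pitches are 20 semitones apart.

-20 semitones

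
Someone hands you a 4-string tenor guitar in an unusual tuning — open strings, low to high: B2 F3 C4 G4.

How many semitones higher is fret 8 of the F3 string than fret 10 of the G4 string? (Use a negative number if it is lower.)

-16 semitones

F3 at fret 8 → C♯4 (MIDI 61); G4 at fret 10 → F5 (MIDI 77).
61 − 77 = -16, so the two pitches are 16 semitones apart.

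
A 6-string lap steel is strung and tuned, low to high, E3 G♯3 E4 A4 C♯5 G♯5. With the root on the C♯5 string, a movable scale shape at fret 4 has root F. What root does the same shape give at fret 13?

D

Moving from fret 4 to fret 13 shifts the root by 9 semitones.
F up 9 semitones is D.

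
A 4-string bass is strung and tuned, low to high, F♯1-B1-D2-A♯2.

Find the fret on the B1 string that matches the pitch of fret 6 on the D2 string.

D2 at fret 6 is D2 + 6 semitones = G♯2.
The open B1 string is 3 semitones below the open D2, so the same pitch on the B1 string lies at fret 6 + 3 = 9.

9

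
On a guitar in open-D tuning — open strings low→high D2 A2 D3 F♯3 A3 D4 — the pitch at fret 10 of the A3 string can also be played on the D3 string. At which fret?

Fret 10 on A3 is MIDI 57 + 10 = 67 (G4). On the D3 string (open MIDI 50), that pitch is 67 − 50 = fret 17.

17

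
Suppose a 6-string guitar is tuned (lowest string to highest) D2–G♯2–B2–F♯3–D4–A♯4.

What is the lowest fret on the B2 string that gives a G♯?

From B2, count semitones up the chromatic scale until reaching G♯: B–C–C#–D–D#–E–F–F#–G–G# — 9 steps.

9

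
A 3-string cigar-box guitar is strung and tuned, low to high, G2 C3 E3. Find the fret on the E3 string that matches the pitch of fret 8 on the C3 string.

Fret 8 on C3 is MIDI 48 + 8 = 56 (G♯3). On the E3 string (open MIDI 52), that pitch is 56 − 52 = fret 4.

4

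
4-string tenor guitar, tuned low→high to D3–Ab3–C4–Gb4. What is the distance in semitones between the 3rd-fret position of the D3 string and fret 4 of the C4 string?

D3 at fret 3 → F3 (MIDI 53); C4 at fret 4 → E4 (MIDI 64).
53 − 64 = -11, so the two pitches are 11 semitones apart, with E4 the higher.

11 semitones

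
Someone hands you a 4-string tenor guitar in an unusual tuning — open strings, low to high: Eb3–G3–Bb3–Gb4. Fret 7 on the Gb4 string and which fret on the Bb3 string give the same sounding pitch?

15

Gb4 at fret 7 is Gb4 + 7 semitones = Db5.
The open Bb3 string is 8 semitones below the open Gb4, so the same pitch on the Bb3 string lies at fret 7 + 8 = 15.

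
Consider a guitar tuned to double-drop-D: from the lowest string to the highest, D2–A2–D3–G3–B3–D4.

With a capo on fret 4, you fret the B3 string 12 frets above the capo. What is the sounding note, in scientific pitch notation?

The capo raises the open B3 by 4 semitones to D♯4; fretting 12 more gives B3 + 4 + 12 = B3 + 16 semitones = D♯5.

D♯5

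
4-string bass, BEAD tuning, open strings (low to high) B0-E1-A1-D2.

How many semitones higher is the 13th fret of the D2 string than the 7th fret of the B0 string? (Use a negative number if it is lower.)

D2 at fret 13 → D#3 (MIDI 51); B0 at fret 7 → F#1 (MIDI 30).
51 − 30 = 21, so the two pitches are 21 semitones apart.

21 semitones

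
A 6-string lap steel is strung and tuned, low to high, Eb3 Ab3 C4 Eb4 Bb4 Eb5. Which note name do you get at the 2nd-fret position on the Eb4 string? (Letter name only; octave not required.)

F

Eb4 is MIDI 63. Adding 2 gives 65; 65 mod 12 = 5, i.e. F.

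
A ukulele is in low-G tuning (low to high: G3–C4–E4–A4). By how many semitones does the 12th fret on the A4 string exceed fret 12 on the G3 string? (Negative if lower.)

14 semitones

A4 at fret 12 → A5 (MIDI 81); G3 at fret 12 → G4 (MIDI 67).
81 − 67 = 14, so the two pitches are 14 semitones apart.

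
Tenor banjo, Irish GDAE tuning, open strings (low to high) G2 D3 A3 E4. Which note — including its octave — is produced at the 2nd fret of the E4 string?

F#4

The open E4 string plus 2 semitones: E–F–F#.
No B→C boundary is crossed, so the octave stays at 4.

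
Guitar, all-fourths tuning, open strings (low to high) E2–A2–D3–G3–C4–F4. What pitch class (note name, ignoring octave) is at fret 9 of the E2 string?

C♯

The open E2 string plus 9 semitones: E–F–F#–G–G#–A–A#–B–C–C#.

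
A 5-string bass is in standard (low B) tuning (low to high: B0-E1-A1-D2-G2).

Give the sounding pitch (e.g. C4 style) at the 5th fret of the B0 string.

B0 is MIDI 23. Adding 5 gives 28, which is E1.

E1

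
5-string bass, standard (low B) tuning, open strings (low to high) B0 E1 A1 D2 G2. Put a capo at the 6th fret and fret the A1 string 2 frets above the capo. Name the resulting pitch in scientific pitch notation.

The capo raises the open A1 by 6 semitones to D♯2; fretting 2 more gives A1 + 6 + 2 = A1 + 8 semitones = F2.

F2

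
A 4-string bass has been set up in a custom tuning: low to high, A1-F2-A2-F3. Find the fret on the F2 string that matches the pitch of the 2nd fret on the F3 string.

Fret 2 on F3 is MIDI 53 + 2 = 55 (G3). On the F2 string (open MIDI 41), that pitch is 55 − 41 = fret 14.

14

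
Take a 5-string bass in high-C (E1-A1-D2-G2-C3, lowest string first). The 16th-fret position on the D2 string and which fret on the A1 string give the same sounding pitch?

D2 at fret 16 is D2 + 16 semitones = F#3.
The open A1 string is 5 semitones below the open D2, so the same pitch on the A1 string lies at fret 16 + 5 = 21.

21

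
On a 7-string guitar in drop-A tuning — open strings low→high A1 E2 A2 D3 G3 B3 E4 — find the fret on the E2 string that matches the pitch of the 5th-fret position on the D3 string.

15

Fret 5 on D3 is MIDI 50 + 5 = 55 (G3). On the E2 string (open MIDI 40), that pitch is 55 − 40 = fret 15.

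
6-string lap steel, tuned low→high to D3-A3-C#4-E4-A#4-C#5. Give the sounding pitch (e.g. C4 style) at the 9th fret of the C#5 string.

C#5 is MIDI 73. Adding 9 gives 82, which is A#5.

A#5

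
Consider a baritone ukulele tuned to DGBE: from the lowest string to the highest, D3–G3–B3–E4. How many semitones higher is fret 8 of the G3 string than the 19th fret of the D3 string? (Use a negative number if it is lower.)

-6 semitones

G3 at fret 8 → D#4 (MIDI 63); D3 at fret 19 → A4 (MIDI 69).
63 − 69 = -6, so the two pitches are 6 semitones apart.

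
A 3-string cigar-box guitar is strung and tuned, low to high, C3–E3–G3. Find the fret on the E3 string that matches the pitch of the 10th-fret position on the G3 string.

Fret 10 on G3 is MIDI 55 + 10 = 65 (F4). On the E3 string (open MIDI 52), that pitch is 65 − 52 = fret 13.

13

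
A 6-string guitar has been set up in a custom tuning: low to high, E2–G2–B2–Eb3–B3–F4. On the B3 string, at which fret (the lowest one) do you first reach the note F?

6

From B3, count semitones up the chromatic scale until reaching F: B–C–Db–D–Eb–E–F — 6 steps.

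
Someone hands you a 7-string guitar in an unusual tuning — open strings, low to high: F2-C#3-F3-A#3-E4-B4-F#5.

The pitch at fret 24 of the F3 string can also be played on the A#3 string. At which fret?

19

Fret 24 on F3 is MIDI 53 + 24 = 77 (F5). On the A#3 string (open MIDI 58), that pitch is 77 − 58 = fret 19.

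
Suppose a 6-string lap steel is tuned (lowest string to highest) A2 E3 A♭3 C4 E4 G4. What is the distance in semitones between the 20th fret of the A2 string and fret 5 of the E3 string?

8 semitones

A2 at fret 20 → F4 (MIDI 65); E3 at fret 5 → A3 (MIDI 57).
65 − 57 = 8, so the two pitches are 8 semitones apart, with F4 the higher.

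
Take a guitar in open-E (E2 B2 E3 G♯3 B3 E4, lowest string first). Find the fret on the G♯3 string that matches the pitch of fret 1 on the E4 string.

E4 at fret 1 is E4 + 1 semitone = F4.
The open G♯3 string is 8 semitones below the open E4, so the same pitch on the G♯3 string lies at fret 1 + 8 = 9.

9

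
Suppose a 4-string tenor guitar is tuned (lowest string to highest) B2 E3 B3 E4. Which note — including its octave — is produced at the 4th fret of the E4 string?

Ab4

E4 is MIDI 64. Adding 4 gives 68, which is Ab4.
(Equivalently spelled G#4.)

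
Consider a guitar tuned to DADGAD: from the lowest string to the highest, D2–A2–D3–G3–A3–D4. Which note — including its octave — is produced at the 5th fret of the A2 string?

D3

Each fret is one semitone, so A2 + 5 = D3.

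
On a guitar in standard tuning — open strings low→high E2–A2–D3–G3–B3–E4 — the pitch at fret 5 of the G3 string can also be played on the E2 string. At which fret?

20

Fret 5 on G3 is MIDI 55 + 5 = 60 (C4). On the E2 string (open MIDI 40), that pitch is 60 − 40 = fret 20.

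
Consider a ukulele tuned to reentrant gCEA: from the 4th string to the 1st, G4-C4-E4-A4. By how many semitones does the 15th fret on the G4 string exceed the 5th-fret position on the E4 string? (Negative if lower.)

13 semitones

G4 at fret 15 → A♯5 (MIDI 82); E4 at fret 5 → A4 (MIDI 69).
82 − 69 = 13, so the two pitches are 13 semitones apart.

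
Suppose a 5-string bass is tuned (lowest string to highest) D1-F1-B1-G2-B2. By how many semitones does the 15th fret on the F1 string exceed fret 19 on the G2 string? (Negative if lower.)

-18 semitones

F1 at fret 15 → G#2 (MIDI 44); G2 at fret 19 → D4 (MIDI 62).
44 − 62 = -18, so the two pitches are 18 semitones apart.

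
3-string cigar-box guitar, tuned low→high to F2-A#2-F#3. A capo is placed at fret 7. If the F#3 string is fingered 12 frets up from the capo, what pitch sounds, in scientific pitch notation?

The capo raises the open F#3 by 7 semitones to C#4; fretting 12 more gives F#3 + 7 + 12 = F#3 + 19 semitones = C#5.

C#5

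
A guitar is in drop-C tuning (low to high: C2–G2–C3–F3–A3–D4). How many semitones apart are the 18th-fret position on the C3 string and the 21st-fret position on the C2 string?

9 semitones

C3 at fret 18 → F♯4 (MIDI 66); C2 at fret 21 → A3 (MIDI 57).
66 − 57 = 9, so the two pitches are 9 semitones apart, with F♯4 the higher.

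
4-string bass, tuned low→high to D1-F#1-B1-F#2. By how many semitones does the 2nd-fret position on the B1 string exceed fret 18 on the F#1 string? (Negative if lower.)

-11 semitones

B1 at fret 2 → C#2 (MIDI 37); F#1 at fret 18 → C3 (MIDI 48).
37 − 48 = -11, so the two pitches are 11 semitones apart.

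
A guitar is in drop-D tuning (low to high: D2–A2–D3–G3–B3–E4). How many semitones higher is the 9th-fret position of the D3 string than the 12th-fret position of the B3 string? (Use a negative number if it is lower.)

D3 at fret 9 → B3 (MIDI 59); B3 at fret 12 → B4 (MIDI 71).
59 − 71 = -12, so the two pitches are 12 semitones apart.

-12 semitones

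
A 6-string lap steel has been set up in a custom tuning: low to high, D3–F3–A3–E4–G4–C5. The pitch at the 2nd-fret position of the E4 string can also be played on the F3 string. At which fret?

13

Fret 2 on E4 is MIDI 64 + 2 = 66 (G♭4). On the F3 string (open MIDI 53), that pitch is 66 − 53 = fret 13.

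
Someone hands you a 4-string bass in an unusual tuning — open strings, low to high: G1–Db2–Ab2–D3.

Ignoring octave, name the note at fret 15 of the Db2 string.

Db2 is MIDI 37. Adding 15 gives 52; 52 mod 12 = 4, i.e. E.

E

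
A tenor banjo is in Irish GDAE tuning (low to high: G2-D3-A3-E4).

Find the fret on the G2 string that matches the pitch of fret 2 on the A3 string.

16

Fret 2 on A3 is MIDI 57 + 2 = 59 (B3). On the G2 string (open MIDI 43), that pitch is 59 − 43 = fret 16.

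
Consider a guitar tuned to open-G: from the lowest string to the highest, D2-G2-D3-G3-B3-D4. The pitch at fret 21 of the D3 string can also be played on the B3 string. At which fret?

Fret 21 on D3 is MIDI 50 + 21 = 71 (B4). On the B3 string (open MIDI 59), that pitch is 71 − 59 = fret 12.

12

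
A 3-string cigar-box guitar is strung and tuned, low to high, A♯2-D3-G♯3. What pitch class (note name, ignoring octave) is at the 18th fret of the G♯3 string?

D

The open G♯3 string plus 18 semitones: G#–A–A#–B–…–C–C#–D.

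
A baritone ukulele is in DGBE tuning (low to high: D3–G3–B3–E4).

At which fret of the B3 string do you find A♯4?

11

A♯4 is 11 semitones above the open B3 (B–C–C#–D–…–G#–A–A#), so it sits at fret 11.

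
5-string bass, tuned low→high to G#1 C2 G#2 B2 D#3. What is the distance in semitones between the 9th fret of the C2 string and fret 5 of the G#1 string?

C2 at fret 9 → A2 (MIDI 45); G#1 at fret 5 → C#2 (MIDI 37).
45 − 37 = 8, so the two pitches are 8 semitones apart, with A2 the higher.

8 semitones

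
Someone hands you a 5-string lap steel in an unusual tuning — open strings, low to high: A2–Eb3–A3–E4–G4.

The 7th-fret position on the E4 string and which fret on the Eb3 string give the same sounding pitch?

E4 at fret 7 is E4 + 7 semitones = B4.
The open Eb3 string is 13 semitones below the open E4, so the same pitch on the Eb3 string lies at fret 7 + 13 = 20.

20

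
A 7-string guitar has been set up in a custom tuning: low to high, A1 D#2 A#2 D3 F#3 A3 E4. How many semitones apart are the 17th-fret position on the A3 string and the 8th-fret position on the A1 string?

33 semitones

A3 at fret 17 → D5 (MIDI 74); A1 at fret 8 → F2 (MIDI 41).
74 − 41 = 33, so the two pitches are 33 semitones apart, with D5 the higher.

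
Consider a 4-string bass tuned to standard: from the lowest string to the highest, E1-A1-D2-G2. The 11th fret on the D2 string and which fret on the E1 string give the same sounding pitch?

21

Fret 11 on D2 is MIDI 38 + 11 = 49 (C#3). On the E1 string (open MIDI 28), that pitch is 49 − 28 = fret 21.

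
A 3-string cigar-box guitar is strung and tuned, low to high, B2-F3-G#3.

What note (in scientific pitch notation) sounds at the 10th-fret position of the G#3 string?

G#3 is MIDI 56. Adding 10 gives 66, which is F#4.

F#4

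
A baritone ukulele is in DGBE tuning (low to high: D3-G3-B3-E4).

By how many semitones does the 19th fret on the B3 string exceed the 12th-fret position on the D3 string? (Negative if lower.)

B3 at fret 19 → F#5 (MIDI 78); D3 at fret 12 → D4 (MIDI 62).
78 − 62 = 16, so the two pitches are 16 semitones apart.

16 semitones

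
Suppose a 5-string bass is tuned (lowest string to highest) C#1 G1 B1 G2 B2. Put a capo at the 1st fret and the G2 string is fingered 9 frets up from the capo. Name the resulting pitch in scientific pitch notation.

F3

The capo raises the open G2 by 1 semitone to G#2; fretting 9 more gives G2 + 1 + 9 = G2 + 10 semitones = F3.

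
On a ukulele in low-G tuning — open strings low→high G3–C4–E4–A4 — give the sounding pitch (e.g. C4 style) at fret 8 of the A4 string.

The open A4 string plus 8 semitones: A–A#–B–C–C#–D–D#–E–F.
The walk passes from B into C once, so the octave number goes from 4 to 5.

F5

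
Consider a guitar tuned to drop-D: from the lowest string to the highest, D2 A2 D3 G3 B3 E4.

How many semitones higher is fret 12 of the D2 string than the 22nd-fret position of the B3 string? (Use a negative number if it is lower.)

-31 semitones

D2 at fret 12 → D3 (MIDI 50); B3 at fret 22 → A5 (MIDI 81).
50 − 81 = -31, so the two pitches are 31 semitones apart.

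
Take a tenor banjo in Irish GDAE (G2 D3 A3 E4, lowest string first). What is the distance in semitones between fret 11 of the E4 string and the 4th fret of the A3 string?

14 semitones

E4 at fret 11 → D#5 (MIDI 75); A3 at fret 4 → C#4 (MIDI 61).
75 − 61 = 14, so the two pitches are 14 semitones apart, with D#5 the higher.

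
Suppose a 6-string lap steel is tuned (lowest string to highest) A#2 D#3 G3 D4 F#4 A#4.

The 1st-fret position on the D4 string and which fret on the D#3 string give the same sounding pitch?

Fret 1 on D4 is MIDI 62 + 1 = 63 (D#4). On the D#3 string (open MIDI 51), that pitch is 63 − 51 = fret 12.

12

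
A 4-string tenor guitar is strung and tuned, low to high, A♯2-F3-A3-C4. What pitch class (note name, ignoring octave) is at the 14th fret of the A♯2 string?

A♯2 is MIDI 46. Adding 14 gives 60; 60 mod 12 = 0, i.e. C.

C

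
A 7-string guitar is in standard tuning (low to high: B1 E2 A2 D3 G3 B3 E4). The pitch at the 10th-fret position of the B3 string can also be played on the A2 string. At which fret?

Fret 10 on B3 is MIDI 59 + 10 = 69 (A4). On the A2 string (open MIDI 45), that pitch is 69 − 45 = fret 24.

24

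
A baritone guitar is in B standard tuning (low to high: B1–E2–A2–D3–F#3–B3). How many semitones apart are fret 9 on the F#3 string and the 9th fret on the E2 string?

F#3 at fret 9 → D#4 (MIDI 63); E2 at fret 9 → C#3 (MIDI 49).
63 − 49 = 14, so the two pitches are 14 semitones apart, with D#4 the higher.

14 semitones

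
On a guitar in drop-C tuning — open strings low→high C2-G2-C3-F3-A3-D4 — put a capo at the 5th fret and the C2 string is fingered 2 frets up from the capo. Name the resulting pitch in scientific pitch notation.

The capo raises the open C2 by 5 semitones to F2; fretting 2 more gives C2 + 5 + 2 = C2 + 7 semitones = G2.

G2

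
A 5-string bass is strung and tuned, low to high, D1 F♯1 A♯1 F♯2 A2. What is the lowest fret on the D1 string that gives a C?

From D1, count semitones up the chromatic scale until reaching C: D–D#–E–F–…–A#–B–C — 10 steps.

10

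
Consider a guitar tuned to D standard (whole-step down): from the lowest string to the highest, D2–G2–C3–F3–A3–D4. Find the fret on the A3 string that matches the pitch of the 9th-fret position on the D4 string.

14

D4 at fret 9 is D4 + 9 semitones = B4.
The open A3 string is 5 semitones below the open D4, so the same pitch on the A3 string lies at fret 9 + 5 = 14.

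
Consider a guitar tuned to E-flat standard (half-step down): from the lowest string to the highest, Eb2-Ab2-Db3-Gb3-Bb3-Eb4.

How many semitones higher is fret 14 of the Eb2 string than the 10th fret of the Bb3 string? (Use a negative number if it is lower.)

-15 semitones

Eb2 at fret 14 → F3 (MIDI 53); Bb3 at fret 10 → Ab4 (MIDI 68).
53 − 68 = -15, so the two pitches are 15 semitones apart.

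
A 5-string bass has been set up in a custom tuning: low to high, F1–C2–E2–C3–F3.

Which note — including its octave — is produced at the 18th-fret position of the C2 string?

Each fret is one semitone, so C2 + 18 = Gb3.

Gb3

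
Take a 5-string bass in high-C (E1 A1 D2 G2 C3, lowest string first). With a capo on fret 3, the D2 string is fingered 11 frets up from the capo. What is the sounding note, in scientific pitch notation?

E3

The capo raises the open D2 by 3 semitones to F2; fretting 11 more gives D2 + 3 + 11 = D2 + 14 semitones = E3.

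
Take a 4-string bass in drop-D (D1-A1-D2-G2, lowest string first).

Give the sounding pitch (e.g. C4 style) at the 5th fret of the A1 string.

A1 is MIDI 33. Adding 5 gives 38, which is D2.

D2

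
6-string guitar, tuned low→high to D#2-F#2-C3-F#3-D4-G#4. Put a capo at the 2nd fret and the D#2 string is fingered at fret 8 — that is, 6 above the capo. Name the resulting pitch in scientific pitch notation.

B2

The capo raises the open D#2 by 2 semitones to F2; fretting 6 more gives D#2 + 2 + 6 = D#2 + 8 semitones = B2.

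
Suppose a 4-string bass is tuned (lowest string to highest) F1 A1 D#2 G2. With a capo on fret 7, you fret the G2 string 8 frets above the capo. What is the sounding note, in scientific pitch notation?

The capo raises the open G2 by 7 semitones to D3; fretting 8 more gives G2 + 7 + 8 = G2 + 15 semitones = A#3.

A#3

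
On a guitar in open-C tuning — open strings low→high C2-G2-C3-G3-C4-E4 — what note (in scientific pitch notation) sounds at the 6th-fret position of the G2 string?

G2 is MIDI 43. Adding 6 gives 49, which is C♯3.
(Equivalently spelled D♭3.)

C♯3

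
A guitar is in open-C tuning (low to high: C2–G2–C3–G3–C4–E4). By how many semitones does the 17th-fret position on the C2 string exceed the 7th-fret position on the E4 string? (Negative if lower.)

-18 semitones

C2 at fret 17 → F3 (MIDI 53); E4 at fret 7 → B4 (MIDI 71).
53 − 71 = -18, so the two pitches are 18 semitones apart.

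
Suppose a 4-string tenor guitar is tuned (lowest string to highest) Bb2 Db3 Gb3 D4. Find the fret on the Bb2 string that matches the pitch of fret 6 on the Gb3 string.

14

Gb3 at fret 6 is Gb3 + 6 semitones = C4.
The open Bb2 string is 8 semitones below the open Gb3, so the same pitch on the Bb2 string lies at fret 6 + 8 = 14.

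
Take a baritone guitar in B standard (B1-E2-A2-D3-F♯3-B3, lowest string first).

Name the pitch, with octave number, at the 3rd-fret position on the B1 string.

D2

Each fret is one semitone, so B1 + 3 = D2.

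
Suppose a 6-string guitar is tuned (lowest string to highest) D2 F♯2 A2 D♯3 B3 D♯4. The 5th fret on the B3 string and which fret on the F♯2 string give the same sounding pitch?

B3 at fret 5 is B3 + 5 semitones = E4.
The open F♯2 string is 17 semitones below the open B3, so the same pitch on the F♯2 string lies at fret 5 + 17 = 22.

22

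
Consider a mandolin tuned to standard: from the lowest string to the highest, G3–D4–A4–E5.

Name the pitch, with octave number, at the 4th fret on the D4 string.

F♯4

Each fret is one semitone, so D4 + 4 = F♯4.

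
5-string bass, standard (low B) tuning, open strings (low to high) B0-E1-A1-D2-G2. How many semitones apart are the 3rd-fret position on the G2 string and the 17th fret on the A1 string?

G2 at fret 3 → A#2 (MIDI 46); A1 at fret 17 → D3 (MIDI 50).
46 − 50 = -4, so the two pitches are 4 semitones apart, with D3 the higher.

4 semitones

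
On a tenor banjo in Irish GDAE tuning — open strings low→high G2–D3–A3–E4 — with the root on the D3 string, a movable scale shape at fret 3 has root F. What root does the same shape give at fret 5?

G

Moving from fret 3 to fret 5 shifts the root by 2 semitones.
F up 2 semitones is G.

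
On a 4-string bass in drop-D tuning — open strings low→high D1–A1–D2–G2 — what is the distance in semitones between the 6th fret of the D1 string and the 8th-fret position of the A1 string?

D1 at fret 6 → G♯1 (MIDI 32); A1 at fret 8 → F2 (MIDI 41).
32 − 41 = -9, so the two pitches are 9 semitones apart, with F2 the higher.

9 semitones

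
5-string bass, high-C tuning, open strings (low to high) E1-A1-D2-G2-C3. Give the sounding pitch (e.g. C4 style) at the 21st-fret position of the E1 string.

C♯3

E1 is MIDI 28. Adding 21 gives 49, which is C♯3.
(Equivalently spelled D♭3.)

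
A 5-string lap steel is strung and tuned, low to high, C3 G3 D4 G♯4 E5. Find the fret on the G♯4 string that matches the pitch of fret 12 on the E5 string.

E5 at fret 12 is E5 + 12 semitones = E6.
The open G♯4 string is 8 semitones below the open E5, so the same pitch on the G♯4 string lies at fret 12 + 8 = 20.

20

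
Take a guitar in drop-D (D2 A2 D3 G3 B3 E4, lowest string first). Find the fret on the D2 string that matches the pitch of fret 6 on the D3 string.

D3 at fret 6 is D3 + 6 semitones = G#3.
The open D2 string is 12 semitones below the open D3, so the same pitch on the D2 string lies at fret 6 + 12 = 18.

18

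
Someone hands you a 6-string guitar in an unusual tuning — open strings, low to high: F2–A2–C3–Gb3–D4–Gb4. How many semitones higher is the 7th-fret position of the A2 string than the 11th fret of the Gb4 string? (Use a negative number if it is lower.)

A2 at fret 7 → E3 (MIDI 52); Gb4 at fret 11 → F5 (MIDI 77).
52 − 77 = -25, so the two pitches are 25 semitones apart.

-25 semitones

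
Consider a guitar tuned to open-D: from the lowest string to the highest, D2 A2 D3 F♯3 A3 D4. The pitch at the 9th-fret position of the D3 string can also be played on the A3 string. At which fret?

D3 at fret 9 is D3 + 9 semitones = B3.
The open A3 string is 7 semitones above the open D3, so the same pitch on the A3 string lies at fret 9 − 7 = 2.

2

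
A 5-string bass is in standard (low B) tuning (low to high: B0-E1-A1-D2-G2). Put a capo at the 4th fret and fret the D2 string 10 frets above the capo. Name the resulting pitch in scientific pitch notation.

The capo raises the open D2 by 4 semitones to F#2; fretting 10 more gives D2 + 4 + 10 = D2 + 14 semitones = E3.

E3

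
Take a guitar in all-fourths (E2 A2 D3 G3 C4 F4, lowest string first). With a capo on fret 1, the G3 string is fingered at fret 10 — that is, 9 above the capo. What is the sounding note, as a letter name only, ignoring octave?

The capo raises the open G3 by 1 semitone to G#3; fretting 9 more gives G3 + 1 + 9 = G3 + 10 semitones, landing on F.

F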